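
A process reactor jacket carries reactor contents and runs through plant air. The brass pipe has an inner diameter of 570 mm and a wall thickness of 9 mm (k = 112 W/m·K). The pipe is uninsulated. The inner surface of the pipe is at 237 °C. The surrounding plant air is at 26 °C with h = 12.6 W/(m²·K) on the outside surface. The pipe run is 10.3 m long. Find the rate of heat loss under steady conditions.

Per-layer cylindrical resistances, series-summed:
R_brass pipe wall = ln(294/285)/(2π×112×10.3) = 4.289×10^-6 K/W
R_outer film = 1/(h_o·2πr_oL) = 1/(12.6×2π×0.294×10.3) = 0.004171 K/W
R_total = 0.004176 K/W
Q = ΔT/R_total = 211/0.004176

Q ≈ 50500 W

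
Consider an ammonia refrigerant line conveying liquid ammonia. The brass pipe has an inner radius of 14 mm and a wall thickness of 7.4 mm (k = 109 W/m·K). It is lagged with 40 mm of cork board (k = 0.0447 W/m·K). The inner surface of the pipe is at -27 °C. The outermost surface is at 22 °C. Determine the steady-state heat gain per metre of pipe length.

Radial resistances (cylindrical: R_cond = ln(r_o/r_i)/(2πkL), R_conv = 1/(h·2πrL)):
R_brass pipe wall = ln(21.4/14)/(2π×109×1) = 6.196×10^-4 K/W
R_cork board = ln(61.4/21.4)/(2π×0.0447×1) = 3.753 K/W
R_total = 3.753 K/W
Q = ΔT/R_total = 49/3.753

q′ ≈ 13.1 W/m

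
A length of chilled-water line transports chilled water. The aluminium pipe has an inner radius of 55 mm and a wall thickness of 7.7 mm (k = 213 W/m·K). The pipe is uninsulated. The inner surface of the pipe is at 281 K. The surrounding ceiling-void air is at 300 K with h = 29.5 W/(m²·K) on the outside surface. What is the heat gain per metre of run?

q′ ≈ 221 W/m

Treating each annulus and film as a series resistance:
R_aluminium pipe wall = ln(62.7/55)/(2π×213×1) = 9.791×10^-5 K/W
R_outer film = 1/(h_o·2πr_oL) = 1/(29.5×2π×0.0627×1) = 0.08605 K/W
R_total = 0.08614 K/W
Q = ΔT/R_total = 19/0.08614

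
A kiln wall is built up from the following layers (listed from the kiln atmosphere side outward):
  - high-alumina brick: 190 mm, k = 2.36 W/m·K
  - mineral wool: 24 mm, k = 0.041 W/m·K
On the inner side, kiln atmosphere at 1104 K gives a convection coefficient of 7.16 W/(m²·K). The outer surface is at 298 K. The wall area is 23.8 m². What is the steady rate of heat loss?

Q ≈ 23800 W

Model the wall as resistances in series:
R_inner film = 1/(h_i·A) = 1/(7.16×23.8) = 0.005868 K/W
R_high-alumina brick = L/(kA) = 0.19/(2.36×23.8) = 0.003383 K/W
R_mineral wool = L/(kA) = 0.024/(0.041×23.8) = 0.0246 K/W
R_total = 0.03385 K/W
Q = ΔT / R_total = 806 / 0.03385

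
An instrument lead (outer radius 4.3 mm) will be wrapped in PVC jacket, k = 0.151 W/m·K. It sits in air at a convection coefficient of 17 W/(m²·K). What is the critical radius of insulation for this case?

For a cylinder r_cr = k/h = 0.151/17
r_cr = 8.88 mm; since the bare radius (4.3 mm) is below r_cr, adding a thin layer of insulation will *increase* heat loss.

r_cr ≈ 8.88 mm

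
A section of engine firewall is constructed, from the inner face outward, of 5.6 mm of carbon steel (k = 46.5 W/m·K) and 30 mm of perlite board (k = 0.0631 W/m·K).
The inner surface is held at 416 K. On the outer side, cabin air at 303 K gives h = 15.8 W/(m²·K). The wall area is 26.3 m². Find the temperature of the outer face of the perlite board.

Series thermal resistances:
R_carbon steel = L/(kA) = 0.0056/(46.5×26.3) = 4.579×10^-6 K/W
R_perlite board = L/(kA) = 0.03/(0.0631×26.3) = 0.01808 K/W
R_outer film = 1/(h_o·A) = 1/(15.8×26.3) = 0.002407 K/W
R_total = 0.02049 K/W;  Q = ΔT/R_total = 113/0.02049 = 5515 W
T_interface = T_inner − Q·ΣR(inner→interface) = 416 − 5520×0.01808

T ≈ 316 K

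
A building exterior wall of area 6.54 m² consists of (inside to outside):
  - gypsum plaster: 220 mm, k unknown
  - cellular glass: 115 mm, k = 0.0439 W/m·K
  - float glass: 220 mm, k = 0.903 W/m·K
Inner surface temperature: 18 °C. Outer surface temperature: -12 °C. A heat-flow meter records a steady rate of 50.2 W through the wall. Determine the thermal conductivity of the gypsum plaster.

k ≈ 0.21 W/(m·K)

Series thermal resistances:
R_cellular glass = L/(kA) = 0.115/(0.0439×6.54) = 0.4005 K/W
R_float glass = L/(kA) = 0.22/(0.903×6.54) = 0.03725 K/W
Sum of known resistances R_other = 0.4378 K/W
Total R = ΔT/Q = 30/50.2 = 0.5976 K/W
R_gypsum plaster = R_total − R_other = 0.1598 K/W
k = L/(R·A) = 0.22/(0.1598×6.54)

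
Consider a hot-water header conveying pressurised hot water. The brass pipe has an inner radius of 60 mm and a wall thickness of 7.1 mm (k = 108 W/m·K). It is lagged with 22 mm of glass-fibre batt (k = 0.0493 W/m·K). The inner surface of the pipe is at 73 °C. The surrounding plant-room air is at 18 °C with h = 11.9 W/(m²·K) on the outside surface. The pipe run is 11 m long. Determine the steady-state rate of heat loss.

Treating each annulus and film as a series resistance:
R_brass pipe wall = ln(67.1/60)/(2π×108×11) = 1.498×10^-5 K/W
R_glass-fibre batt = ln(89.1/67.1)/(2π×0.0493×11) = 0.08322 K/W
R_outer film = 1/(h_o·2πr_oL) = 1/(11.9×2π×0.0891×11) = 0.01365 K/W
R_total = 0.09688 K/W
Q = ΔT/R_total = 55/0.09688

Q ≈ 568 W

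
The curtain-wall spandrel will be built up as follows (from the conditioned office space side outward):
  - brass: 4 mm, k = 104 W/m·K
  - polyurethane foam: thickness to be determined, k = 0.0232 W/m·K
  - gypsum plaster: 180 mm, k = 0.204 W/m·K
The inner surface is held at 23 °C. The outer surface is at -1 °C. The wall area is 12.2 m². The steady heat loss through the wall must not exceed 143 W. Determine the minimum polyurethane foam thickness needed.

Thermal resistances in series:
R_brass = L/(kA) = 0.004/(104×12.2) = 3.153×10^-6 K/W
R_gypsum plaster = L/(kA) = 0.18/(0.204×12.2) = 0.07232 K/W
Sum of the known resistances R_other = 0.07233 K/W
Required total resistance R_tot = ΔT/Q_allow = 24/143 = 0.1678 K/W
R_polyurethane foam = R_tot − R_other = 0.09551 K/W
L = R·k·A = 0.09551×0.0232×12.2

L ≈ 27 mm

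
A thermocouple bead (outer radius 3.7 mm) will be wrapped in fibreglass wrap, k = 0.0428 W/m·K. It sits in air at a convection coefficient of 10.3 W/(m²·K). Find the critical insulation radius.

For a sphere r_cr = 2k/h = 2×0.0428/10.3
r_cr = 8.31 mm; since the bare radius (3.7 mm) is below r_cr, adding a thin layer of insulation will *increase* heat loss.

r_cr ≈ 8.31 mm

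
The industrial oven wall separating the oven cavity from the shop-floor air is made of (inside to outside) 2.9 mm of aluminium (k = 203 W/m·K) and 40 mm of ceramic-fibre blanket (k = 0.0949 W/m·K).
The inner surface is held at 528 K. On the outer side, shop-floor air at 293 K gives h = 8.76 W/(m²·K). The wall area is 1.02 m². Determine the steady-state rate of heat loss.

Q ≈ 447 W

Using the resistance-network approach (series):
R_aluminium = L/(kA) = 0.0029/(203×1.02) = 1.401×10^-5 K/W
R_ceramic-fibre blanket = L/(kA) = 0.04/(0.0949×1.02) = 0.4132 K/W
R_outer film = 1/(h_o·A) = 1/(8.76×1.02) = 0.1119 K/W
R_total = 0.5252 K/W
Q = ΔT / R_total = 235 / 0.5252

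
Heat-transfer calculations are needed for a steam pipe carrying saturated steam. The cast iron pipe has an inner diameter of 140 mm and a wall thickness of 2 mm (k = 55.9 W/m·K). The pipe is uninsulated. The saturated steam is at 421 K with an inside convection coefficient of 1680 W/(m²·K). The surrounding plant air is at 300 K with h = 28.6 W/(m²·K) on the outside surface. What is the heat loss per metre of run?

Per-layer cylindrical resistances, series-summed:
R_inner film = 1/(h_i·2πr₁L) = 1/(1680×2π×0.07×1) = 0.001353 K/W
R_cast iron pipe wall = ln(72/70)/(2π×55.9×1) = 8.021×10^-5 K/W
R_outer film = 1/(h_o·2πr_oL) = 1/(28.6×2π×0.072×1) = 0.07729 K/W
R_total = 0.07872 K/W
Q = ΔT/R_total = 121/0.07872

q′ ≈ 1540 W/m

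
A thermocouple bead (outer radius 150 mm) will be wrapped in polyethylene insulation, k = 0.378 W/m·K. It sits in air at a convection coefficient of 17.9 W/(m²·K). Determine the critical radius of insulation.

r_cr ≈ 42.2 mm

For a sphere r_cr = 2k/h = 2×0.378/17.9
r_cr = 42.2 mm; since the bare radius (150 mm) is above r_cr, any added insulation will reduce heat loss.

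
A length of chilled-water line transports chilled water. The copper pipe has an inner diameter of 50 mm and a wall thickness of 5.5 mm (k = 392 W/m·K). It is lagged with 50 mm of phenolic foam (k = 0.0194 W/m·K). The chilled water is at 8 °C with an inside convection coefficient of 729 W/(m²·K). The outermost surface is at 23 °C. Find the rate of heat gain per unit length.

Per-layer cylindrical resistances, series-summed:
R_inner film = 1/(h_i·2πr₁L) = 1/(729×2π×0.025×1) = 0.008733 K/W
R_copper pipe wall = ln(30.5/25)/(2π×392×1) = 8.073×10^-5 K/W
R_phenolic foam = ln(80.5/30.5)/(2π×0.0194×1) = 7.962 K/W
R_total = 7.971 K/W
Q = ΔT/R_total = 15/7.971

q′ ≈ 1.88 W/m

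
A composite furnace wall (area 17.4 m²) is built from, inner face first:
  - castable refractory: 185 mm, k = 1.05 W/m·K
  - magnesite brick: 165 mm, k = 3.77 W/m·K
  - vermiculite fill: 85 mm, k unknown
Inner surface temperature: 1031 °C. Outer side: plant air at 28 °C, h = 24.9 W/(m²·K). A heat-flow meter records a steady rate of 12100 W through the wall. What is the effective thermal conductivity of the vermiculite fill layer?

k ≈ 0.0719 W/(m·K)

Model the wall as resistances in series:
R_castable refractory = L/(kA) = 0.185/(1.05×17.4) = 0.01013 K/W
R_magnesite brick = L/(kA) = 0.165/(3.77×17.4) = 0.002515 K/W
R_outer film = 1/(h_o·A) = 1/(24.9×17.4) = 0.002308 K/W
Sum of known resistances R_other = 0.01495 K/W
Total R = ΔT/Q = 1003/12100 = 0.08289 K/W
R_vermiculite fill = R_total − R_other = 0.06794 K/W
k = L/(R·A) = 0.085/(0.06794×17.4)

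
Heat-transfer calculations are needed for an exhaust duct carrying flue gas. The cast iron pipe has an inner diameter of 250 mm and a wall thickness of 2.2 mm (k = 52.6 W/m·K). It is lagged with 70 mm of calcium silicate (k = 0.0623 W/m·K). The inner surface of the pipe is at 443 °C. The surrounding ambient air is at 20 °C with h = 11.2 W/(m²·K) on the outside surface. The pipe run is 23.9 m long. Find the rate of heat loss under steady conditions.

Treating each annulus and film as a series resistance:
R_cast iron pipe wall = ln(127.2/125)/(2π×52.6×23.9) = 2.209×10^-6 K/W
R_calcium silicate = ln(197.2/127.2)/(2π×0.0623×23.9) = 0.04687 K/W
R_outer film = 1/(h_o·2πr_oL) = 1/(11.2×2π×0.1972×23.9) = 0.003015 K/W
R_total = 0.04988 K/W
Q = ΔT/R_total = 423/0.04988

Q ≈ 8480 W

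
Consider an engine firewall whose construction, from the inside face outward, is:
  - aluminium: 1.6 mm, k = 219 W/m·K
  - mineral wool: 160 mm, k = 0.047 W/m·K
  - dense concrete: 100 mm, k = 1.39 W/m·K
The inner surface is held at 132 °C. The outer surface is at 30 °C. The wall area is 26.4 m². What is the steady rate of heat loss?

Using the resistance-network approach (series):
R_aluminium = L/(kA) = 0.0016/(219×26.4) = 2.767×10^-7 K/W
R_mineral wool = L/(kA) = 0.16/(0.047×26.4) = 0.1289 K/W
R_dense concrete = L/(kA) = 0.1/(1.39×26.4) = 0.002725 K/W
R_total = 0.1317 K/W
Q = ΔT / R_total = 102 / 0.1317

Q ≈ 775 W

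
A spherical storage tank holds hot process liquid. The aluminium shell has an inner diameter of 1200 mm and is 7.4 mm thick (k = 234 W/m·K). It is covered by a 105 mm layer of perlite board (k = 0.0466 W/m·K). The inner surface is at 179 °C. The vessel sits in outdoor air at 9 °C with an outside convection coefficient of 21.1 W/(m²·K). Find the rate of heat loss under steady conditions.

Q ≈ 403 W

Each spherical layer contributes R = (1/r_i − 1/r_o)/(4πk):
R_aluminium shell = (1/0.6 − 1/0.6074)/(4π×234) = 6.905×10^-6 K/W
R_perlite board = (1/0.6074 − 1/0.7124)/(4π×0.0466) = 0.4144 K/W
R_outer film = 1/(h·4πr_o²) = 1/(21.1×4π×0.7124²) = 0.007431 K/W
R_total = 0.4218 K/W
Q = ΔT/R_total = 170/0.4218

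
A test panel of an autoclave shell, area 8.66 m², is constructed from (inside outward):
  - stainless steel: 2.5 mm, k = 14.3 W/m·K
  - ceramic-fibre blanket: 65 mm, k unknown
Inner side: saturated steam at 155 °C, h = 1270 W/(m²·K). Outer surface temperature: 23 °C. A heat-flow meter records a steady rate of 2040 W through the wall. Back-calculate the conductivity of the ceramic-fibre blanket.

k ≈ 0.116 W/(m·K)

Model the wall as resistances in series:
R_inner film = 1/(h_i·A) = 1/(1270×8.66) = 9.092×10^-5 K/W
R_stainless steel = L/(kA) = 0.0025/(14.3×8.66) = 2.019×10^-5 K/W
Sum of known resistances R_other = 1.111×10^-4 K/W
Total R = ΔT/Q = 132/2040 = 0.06471 K/W
R_ceramic-fibre blanket = R_total − R_other = 0.06459 K/W
k = L/(R·A) = 0.065/(0.06459×8.66)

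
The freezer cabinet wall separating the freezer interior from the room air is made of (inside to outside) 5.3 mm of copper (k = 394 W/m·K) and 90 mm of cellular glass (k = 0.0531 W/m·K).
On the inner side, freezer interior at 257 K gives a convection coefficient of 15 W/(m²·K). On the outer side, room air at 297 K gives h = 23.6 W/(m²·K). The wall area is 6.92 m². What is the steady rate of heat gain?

Treating each layer as a thermal resistance in series:
R_inner film = 1/(h_i·A) = 1/(15×6.92) = 0.009634 K/W
R_copper = L/(kA) = 0.0053/(394×6.92) = 1.944×10^-6 K/W
R_cellular glass = L/(kA) = 0.09/(0.0531×6.92) = 0.2449 K/W
R_outer film = 1/(h_o·A) = 1/(23.6×6.92) = 0.006123 K/W
R_total = 0.2607 K/W
Q = ΔT / R_total = 40 / 0.2607

Q ≈ 153 W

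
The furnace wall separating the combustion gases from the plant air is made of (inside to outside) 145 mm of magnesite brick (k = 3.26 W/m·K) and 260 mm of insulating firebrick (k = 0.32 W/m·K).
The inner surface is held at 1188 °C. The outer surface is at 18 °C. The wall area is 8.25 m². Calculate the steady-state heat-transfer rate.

Model the wall as resistances in series:
R_magnesite brick = L/(kA) = 0.145/(3.26×8.25) = 0.005391 K/W
R_insulating firebrick = L/(kA) = 0.26/(0.32×8.25) = 0.09848 K/W
R_total = 0.1039 K/W
Q = ΔT / R_total = 1170 / 0.1039

Q ≈ 11300 W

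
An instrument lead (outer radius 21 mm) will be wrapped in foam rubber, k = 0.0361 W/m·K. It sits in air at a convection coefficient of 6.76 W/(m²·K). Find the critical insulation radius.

For a cylinder r_cr = k/h = 0.0361/6.76
r_cr = 5.34 mm; since the bare radius (21 mm) is above r_cr, any added insulation will reduce heat loss.

r_cr ≈ 5.34 mm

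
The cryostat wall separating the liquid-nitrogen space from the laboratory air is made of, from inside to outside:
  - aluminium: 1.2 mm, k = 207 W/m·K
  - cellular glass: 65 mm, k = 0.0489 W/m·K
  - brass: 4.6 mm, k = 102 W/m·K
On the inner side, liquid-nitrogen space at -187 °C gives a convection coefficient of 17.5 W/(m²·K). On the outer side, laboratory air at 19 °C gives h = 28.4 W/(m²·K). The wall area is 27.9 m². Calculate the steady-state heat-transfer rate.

Using the resistance-network approach (series):
R_inner film = 1/(h_i·A) = 1/(17.5×27.9) = 0.002048 K/W
R_aluminium = L/(kA) = 0.0012/(207×27.9) = 2.078×10^-7 K/W
R_cellular glass = L/(kA) = 0.065/(0.0489×27.9) = 0.04764 K/W
R_brass = L/(kA) = 0.0046/(102×27.9) = 1.616×10^-6 K/W
R_outer film = 1/(h_o·A) = 1/(28.4×27.9) = 0.001262 K/W
R_total = 0.05096 K/W
Q = ΔT / R_total = 206 / 0.05096

Q ≈ 4040 W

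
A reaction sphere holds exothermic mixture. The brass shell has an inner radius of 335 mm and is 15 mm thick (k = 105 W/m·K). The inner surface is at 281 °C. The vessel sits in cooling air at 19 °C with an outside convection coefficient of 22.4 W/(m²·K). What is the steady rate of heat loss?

Radial (spherical) resistances in series:
R_brass shell = (1/0.335 − 1/0.35)/(4π×105) = 9.696×10^-5 K/W
R_outer film = 1/(h·4πr_o²) = 1/(22.4×4π×0.35²) = 0.029 K/W
R_total = 0.0291 K/W
Q = ΔT/R_total = 262/0.0291

Q ≈ 9000 W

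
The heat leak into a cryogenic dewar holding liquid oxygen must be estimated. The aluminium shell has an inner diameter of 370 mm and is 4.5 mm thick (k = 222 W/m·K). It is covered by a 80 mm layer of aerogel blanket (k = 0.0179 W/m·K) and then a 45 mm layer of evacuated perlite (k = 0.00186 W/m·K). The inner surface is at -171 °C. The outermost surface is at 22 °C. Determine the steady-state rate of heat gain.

Radial (spherical) resistances in series:
R_aluminium shell = (1/0.185 − 1/0.1895)/(4π×222) = 4.601×10^-5 K/W
R_aerogel blanket = (1/0.1895 − 1/0.2695)/(4π×0.0179) = 6.964 K/W
R_evacuated perlite = (1/0.2695 − 1/0.3145)/(4π×0.00186) = 22.71 K/W
R_total = 29.68 K/W
Q = ΔT/R_total = 193/29.68

Q ≈ 6.5 W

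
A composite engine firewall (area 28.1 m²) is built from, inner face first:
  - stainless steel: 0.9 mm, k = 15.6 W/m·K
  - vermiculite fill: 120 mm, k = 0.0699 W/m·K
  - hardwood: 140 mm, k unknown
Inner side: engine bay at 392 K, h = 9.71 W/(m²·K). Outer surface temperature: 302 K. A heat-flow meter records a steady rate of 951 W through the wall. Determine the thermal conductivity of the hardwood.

k ≈ 0.167 W/(m·K)

Thermal resistances in series:
R_inner film = 1/(h_i·A) = 1/(9.71×28.1) = 0.003665 K/W
R_stainless steel = L/(kA) = 0.0009/(15.6×28.1) = 2.053×10^-6 K/W
R_vermiculite fill = L/(kA) = 0.12/(0.0699×28.1) = 0.06109 K/W
Sum of known resistances R_other = 0.06476 K/W
Total R = ΔT/Q = 90/951 = 0.09464 K/W
R_hardwood = R_total − R_other = 0.02988 K/W
k = L/(R·A) = 0.14/(0.02988×28.1)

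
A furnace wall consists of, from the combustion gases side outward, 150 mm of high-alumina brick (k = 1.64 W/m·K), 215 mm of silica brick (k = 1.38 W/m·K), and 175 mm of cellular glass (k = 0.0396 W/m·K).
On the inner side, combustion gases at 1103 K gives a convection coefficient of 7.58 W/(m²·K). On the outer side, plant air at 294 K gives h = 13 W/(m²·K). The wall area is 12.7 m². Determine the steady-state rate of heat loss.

Q ≈ 2110 W

Treating each layer as a thermal resistance in series:
R_inner film = 1/(h_i·A) = 1/(7.58×12.7) = 0.01039 K/W
R_high-alumina brick = L/(kA) = 0.15/(1.64×12.7) = 0.007202 K/W
R_silica brick = L/(kA) = 0.215/(1.38×12.7) = 0.01227 K/W
R_cellular glass = L/(kA) = 0.175/(0.0396×12.7) = 0.348 K/W
R_outer film = 1/(h_o·A) = 1/(13×12.7) = 0.006057 K/W
R_total = 0.3839 K/W
Q = ΔT / R_total = 809 / 0.3839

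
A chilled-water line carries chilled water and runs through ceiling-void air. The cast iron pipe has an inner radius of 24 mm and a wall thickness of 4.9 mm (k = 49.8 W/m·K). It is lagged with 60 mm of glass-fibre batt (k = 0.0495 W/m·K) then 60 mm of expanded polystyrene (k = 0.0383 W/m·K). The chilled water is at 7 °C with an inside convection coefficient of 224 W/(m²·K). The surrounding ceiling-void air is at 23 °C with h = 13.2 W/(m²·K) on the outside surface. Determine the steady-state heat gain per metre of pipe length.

Radial resistances (cylindrical: R_cond = ln(r_o/r_i)/(2πkL), R_conv = 1/(h·2πrL)):
R_inner film = 1/(h_i·2πr₁L) = 1/(224×2π×0.024×1) = 0.0296 K/W
R_cast iron pipe wall = ln(28.9/24)/(2π×49.8×1) = 5.938×10^-4 K/W
R_glass-fibre batt = ln(88.9/28.9)/(2π×0.0495×1) = 3.613 K/W
R_expanded polystyrene = ln(148.9/88.9)/(2π×0.0383×1) = 2.143 K/W
R_outer film = 1/(h_o·2πr_oL) = 1/(13.2×2π×0.1489×1) = 0.08098 K/W
R_total = 5.867 K/W
Q = ΔT/R_total = 16/5.867

q′ ≈ 2.73 W/m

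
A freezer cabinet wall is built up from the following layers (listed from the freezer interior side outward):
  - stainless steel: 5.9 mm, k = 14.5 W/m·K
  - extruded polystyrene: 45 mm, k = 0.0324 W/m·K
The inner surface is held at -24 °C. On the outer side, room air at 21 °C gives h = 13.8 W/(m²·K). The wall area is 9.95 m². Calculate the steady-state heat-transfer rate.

Q ≈ 306 W

Model the wall as resistances in series:
R_stainless steel = L/(kA) = 0.0059/(14.5×9.95) = 4.089×10^-5 K/W
R_extruded polystyrene = L/(kA) = 0.045/(0.0324×9.95) = 0.1396 K/W
R_outer film = 1/(h_o·A) = 1/(13.8×9.95) = 0.007283 K/W
R_total = 0.1469 K/W
Q = ΔT / R_total = 45 / 0.1469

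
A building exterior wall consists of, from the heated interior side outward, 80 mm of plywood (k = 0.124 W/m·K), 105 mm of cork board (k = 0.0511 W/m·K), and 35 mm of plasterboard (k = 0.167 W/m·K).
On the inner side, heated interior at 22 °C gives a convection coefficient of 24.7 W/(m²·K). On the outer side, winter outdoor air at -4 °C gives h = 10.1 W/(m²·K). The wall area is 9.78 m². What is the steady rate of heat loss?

Thermal resistances in series:
R_inner film = 1/(h_i·A) = 1/(24.7×9.78) = 0.00414 K/W
R_plywood = L/(kA) = 0.08/(0.124×9.78) = 0.06597 K/W
R_cork board = L/(kA) = 0.105/(0.0511×9.78) = 0.2101 K/W
R_plasterboard = L/(kA) = 0.035/(0.167×9.78) = 0.02143 K/W
R_outer film = 1/(h_o·A) = 1/(10.1×9.78) = 0.01012 K/W
R_total = 0.3118 K/W
Q = ΔT / R_total = 26 / 0.3118

Q ≈ 83.4 W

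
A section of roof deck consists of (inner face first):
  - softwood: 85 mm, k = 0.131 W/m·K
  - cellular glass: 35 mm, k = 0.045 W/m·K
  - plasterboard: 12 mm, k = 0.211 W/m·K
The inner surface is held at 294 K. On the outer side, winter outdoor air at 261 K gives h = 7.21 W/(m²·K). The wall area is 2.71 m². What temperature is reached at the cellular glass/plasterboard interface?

Model the wall as resistances in series:
R_softwood = L/(kA) = 0.085/(0.131×2.71) = 0.2394 K/W
R_cellular glass = L/(kA) = 0.035/(0.045×2.71) = 0.287 K/W
R_plasterboard = L/(kA) = 0.012/(0.211×2.71) = 0.02099 K/W
R_outer film = 1/(h_o·A) = 1/(7.21×2.71) = 0.05118 K/W
R_total = 0.5986 K/W;  Q = ΔT/R_total = 33/0.5986 = 55.13 W
T_interface = T_inner − Q·ΣR(inner→interface) = 294 − 55.1×0.5264

T ≈ 265 K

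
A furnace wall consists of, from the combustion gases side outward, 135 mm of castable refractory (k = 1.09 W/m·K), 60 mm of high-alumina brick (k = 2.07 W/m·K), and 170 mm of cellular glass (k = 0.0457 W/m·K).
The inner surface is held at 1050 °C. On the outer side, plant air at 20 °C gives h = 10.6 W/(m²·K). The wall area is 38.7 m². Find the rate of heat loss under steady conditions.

Treating each layer as a thermal resistance in series:
R_castable refractory = L/(kA) = 0.135/(1.09×38.7) = 0.0032 K/W
R_high-alumina brick = L/(kA) = 0.06/(2.07×38.7) = 7.49×10^-4 K/W
R_cellular glass = L/(kA) = 0.17/(0.0457×38.7) = 0.09612 K/W
R_outer film = 1/(h_o·A) = 1/(10.6×38.7) = 0.002438 K/W
R_total = 0.1025 K/W
Q = ΔT / R_total = 1030 / 0.1025

Q ≈ 10000 W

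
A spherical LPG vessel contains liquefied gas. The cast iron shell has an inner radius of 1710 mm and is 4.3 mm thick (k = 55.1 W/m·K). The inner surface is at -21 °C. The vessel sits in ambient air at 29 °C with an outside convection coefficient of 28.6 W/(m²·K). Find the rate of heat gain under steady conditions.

For a spherical shell R = (1/r₁ − 1/r₂)/(4πk); film R = 1/(h·4πr²). In series:
R_cast iron shell = (1/1.71 − 1/1.7143)/(4π×55.1) = 2.118×10^-6 K/W
R_outer film = 1/(h·4πr_o²) = 1/(28.6×4π×1.7143²) = 9.468×10^-4 K/W
R_total = 9.489×10^-4 K/W
Q = ΔT/R_total = 50/9.489×10^-4

Q ≈ 52700 W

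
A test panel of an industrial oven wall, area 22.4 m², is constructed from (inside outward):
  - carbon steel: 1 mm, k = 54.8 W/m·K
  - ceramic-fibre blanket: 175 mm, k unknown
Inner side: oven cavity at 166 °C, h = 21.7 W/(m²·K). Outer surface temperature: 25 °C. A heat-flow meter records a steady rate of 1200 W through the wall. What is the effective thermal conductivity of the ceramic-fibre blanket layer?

k ≈ 0.0677 W/(m·K)

Series thermal resistances:
R_inner film = 1/(h_i·A) = 1/(21.7×22.4) = 0.002057 K/W
R_carbon steel = L/(kA) = 0.001/(54.8×22.4) = 8.147×10^-7 K/W
Sum of known resistances R_other = 0.002058 K/W
Total R = ΔT/Q = 141/1200 = 0.1175 K/W
R_ceramic-fibre blanket = R_total − R_other = 0.1154 K/W
k = L/(R·A) = 0.175/(0.1154×22.4)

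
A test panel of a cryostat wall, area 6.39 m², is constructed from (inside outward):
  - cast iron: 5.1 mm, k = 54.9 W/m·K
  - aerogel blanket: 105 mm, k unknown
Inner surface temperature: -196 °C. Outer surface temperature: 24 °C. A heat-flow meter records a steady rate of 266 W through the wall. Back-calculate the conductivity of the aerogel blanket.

Treating each layer as a thermal resistance in series:
R_cast iron = L/(kA) = 0.0051/(54.9×6.39) = 1.454×10^-5 K/W
Sum of known resistances R_other = 1.454×10^-5 K/W
Total R = ΔT/Q = 220/266 = 0.8271 K/W
R_aerogel blanket = R_total − R_other = 0.8271 K/W
k = L/(R·A) = 0.105/(0.8271×6.39)

k ≈ 0.0199 W/(m·K)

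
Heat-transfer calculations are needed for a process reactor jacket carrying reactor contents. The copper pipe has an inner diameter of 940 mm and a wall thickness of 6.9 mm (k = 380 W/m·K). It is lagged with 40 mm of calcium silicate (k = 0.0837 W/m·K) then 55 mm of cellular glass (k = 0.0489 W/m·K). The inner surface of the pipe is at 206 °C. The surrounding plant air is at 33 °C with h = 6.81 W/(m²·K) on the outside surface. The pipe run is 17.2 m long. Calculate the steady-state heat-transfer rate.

Q ≈ 5690 W

Treating each annulus and film as a series resistance:
R_copper pipe wall = ln(476.9/470)/(2π×380×17.2) = 3.549×10^-7 K/W
R_calcium silicate = ln(516.9/476.9)/(2π×0.0837×17.2) = 0.008904 K/W
R_cellular glass = ln(571.9/516.9)/(2π×0.0489×17.2) = 0.01913 K/W
R_outer film = 1/(h_o·2πr_oL) = 1/(6.81×2π×0.5719×17.2) = 0.002376 K/W
R_total = 0.03041 K/W
Q = ΔT/R_total = 173/0.03041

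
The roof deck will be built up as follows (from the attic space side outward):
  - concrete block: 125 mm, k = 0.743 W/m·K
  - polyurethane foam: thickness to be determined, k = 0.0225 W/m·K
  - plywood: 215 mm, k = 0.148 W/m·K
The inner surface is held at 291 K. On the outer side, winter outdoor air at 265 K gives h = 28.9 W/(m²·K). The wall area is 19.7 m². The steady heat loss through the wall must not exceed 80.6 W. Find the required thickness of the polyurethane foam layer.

L ≈ 106 mm

Treating each layer as a thermal resistance in series:
R_concrete block = L/(kA) = 0.125/(0.743×19.7) = 0.00854 K/W
R_plywood = L/(kA) = 0.215/(0.148×19.7) = 0.07374 K/W
R_outer film = 1/(h_o·A) = 1/(28.9×19.7) = 0.001756 K/W
Sum of the known resistances R_other = 0.08404 K/W
Required total resistance R_tot = ΔT/Q_allow = 26/80.6 = 0.3226 K/W
R_polyurethane foam = R_tot − R_other = 0.2385 K/W
L = R·k·A = 0.2385×0.0225×19.7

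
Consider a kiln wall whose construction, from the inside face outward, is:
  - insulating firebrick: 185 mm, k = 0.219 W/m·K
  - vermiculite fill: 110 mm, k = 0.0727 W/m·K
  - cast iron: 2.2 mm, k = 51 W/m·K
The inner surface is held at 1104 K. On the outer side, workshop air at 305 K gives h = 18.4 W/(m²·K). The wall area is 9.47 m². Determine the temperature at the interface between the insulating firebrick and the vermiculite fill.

Thermal resistances in series:
R_insulating firebrick = L/(kA) = 0.185/(0.219×9.47) = 0.0892 K/W
R_vermiculite fill = L/(kA) = 0.11/(0.0727×9.47) = 0.1598 K/W
R_cast iron = L/(kA) = 0.0022/(51×9.47) = 4.555×10^-6 K/W
R_outer film = 1/(h_o·A) = 1/(18.4×9.47) = 0.005739 K/W
R_total = 0.2547 K/W;  Q = ΔT/R_total = 799/0.2547 = 3137 W
T_interface = T_inner − Q·ΣR(inner→interface) = 1104 − 3140×0.0892

T ≈ 824 K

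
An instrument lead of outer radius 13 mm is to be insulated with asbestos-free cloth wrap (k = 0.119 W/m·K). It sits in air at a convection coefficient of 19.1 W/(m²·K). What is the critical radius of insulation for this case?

For a cylinder r_cr = k/h = 0.119/19.1
r_cr = 6.23 mm; since the bare radius (13 mm) is above r_cr, any added insulation will reduce heat loss.

r_cr ≈ 6.23 mm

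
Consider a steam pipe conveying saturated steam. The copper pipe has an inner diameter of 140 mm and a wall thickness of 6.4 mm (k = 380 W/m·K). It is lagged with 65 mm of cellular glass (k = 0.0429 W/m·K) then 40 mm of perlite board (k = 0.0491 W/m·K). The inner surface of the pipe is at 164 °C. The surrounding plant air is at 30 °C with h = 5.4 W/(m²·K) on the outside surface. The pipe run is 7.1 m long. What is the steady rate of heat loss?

Q ≈ 292 W

Cylindrical conduction, so R = ln(r₂/r₁)/(2πkL) per layer, in series:
R_copper pipe wall = ln(76.4/70)/(2π×380×7.1) = 5.161×10^-6 K/W
R_cellular glass = ln(141.4/76.4)/(2π×0.0429×7.1) = 0.3217 K/W
R_perlite board = ln(181.4/141.4)/(2π×0.0491×7.1) = 0.1137 K/W
R_outer film = 1/(h_o·2πr_oL) = 1/(5.4×2π×0.1814×7.1) = 0.02288 K/W
R_total = 0.4583 K/W
Q = ΔT/R_total = 134/0.4583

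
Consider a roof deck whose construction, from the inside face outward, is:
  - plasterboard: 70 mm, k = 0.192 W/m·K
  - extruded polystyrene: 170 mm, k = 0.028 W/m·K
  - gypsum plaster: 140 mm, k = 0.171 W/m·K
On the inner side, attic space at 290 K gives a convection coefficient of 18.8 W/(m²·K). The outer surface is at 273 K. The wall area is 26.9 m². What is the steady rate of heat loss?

Series thermal resistances:
R_inner film = 1/(h_i·A) = 1/(18.8×26.9) = 0.001977 K/W
R_plasterboard = L/(kA) = 0.07/(0.192×26.9) = 0.01355 K/W
R_extruded polystyrene = L/(kA) = 0.17/(0.028×26.9) = 0.2257 K/W
R_gypsum plaster = L/(kA) = 0.14/(0.171×26.9) = 0.03044 K/W
R_total = 0.2717 K/W
Q = ΔT / R_total = 17 / 0.2717

Q ≈ 62.6 W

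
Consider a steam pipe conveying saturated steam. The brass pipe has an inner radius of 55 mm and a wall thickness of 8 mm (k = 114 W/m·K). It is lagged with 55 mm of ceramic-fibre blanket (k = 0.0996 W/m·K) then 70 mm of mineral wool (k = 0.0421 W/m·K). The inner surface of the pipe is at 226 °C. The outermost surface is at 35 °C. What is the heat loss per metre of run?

Per-layer cylindrical resistances, series-summed:
R_brass pipe wall = ln(63/55)/(2π×114×1) = 1.896×10^-4 K/W
R_ceramic-fibre blanket = ln(118/63)/(2π×0.0996×1) = 1.003 K/W
R_mineral wool = ln(188/118)/(2π×0.0421×1) = 1.761 K/W
R_total = 2.764 K/W
Q = ΔT/R_total = 191/2.764

q′ ≈ 69.1 W/m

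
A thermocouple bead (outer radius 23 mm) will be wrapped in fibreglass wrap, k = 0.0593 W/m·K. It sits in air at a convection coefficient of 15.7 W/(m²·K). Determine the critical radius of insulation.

For a sphere r_cr = 2k/h = 2×0.0593/15.7
r_cr = 7.55 mm; since the bare radius (23 mm) is above r_cr, any added insulation will reduce heat loss.

r_cr ≈ 7.55 mm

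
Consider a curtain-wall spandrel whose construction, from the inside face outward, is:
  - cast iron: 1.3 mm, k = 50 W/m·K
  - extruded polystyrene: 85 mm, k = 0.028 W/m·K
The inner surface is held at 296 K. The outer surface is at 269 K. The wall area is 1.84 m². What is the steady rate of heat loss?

Q ≈ 16.4 W

Treating each layer as a thermal resistance in series:
R_cast iron = L/(kA) = 0.0013/(50×1.84) = 1.413×10^-5 K/W
R_extruded polystyrene = L/(kA) = 0.085/(0.028×1.84) = 1.65 K/W
R_total = 1.65 K/W
Q = ΔT / R_total = 27 / 1.65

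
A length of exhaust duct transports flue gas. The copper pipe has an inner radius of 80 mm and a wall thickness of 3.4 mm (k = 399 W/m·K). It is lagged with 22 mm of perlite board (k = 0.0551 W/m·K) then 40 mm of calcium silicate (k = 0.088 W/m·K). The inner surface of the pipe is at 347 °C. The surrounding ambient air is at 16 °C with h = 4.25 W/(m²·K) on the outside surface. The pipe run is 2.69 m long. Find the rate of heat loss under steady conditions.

Per-layer cylindrical resistances, series-summed:
R_copper pipe wall = ln(83.4/80)/(2π×399×2.69) = 6.172×10^-6 K/W
R_perlite board = ln(105.4/83.4)/(2π×0.0551×2.69) = 0.2514 K/W
R_calcium silicate = ln(145.4/105.4)/(2π×0.088×2.69) = 0.2163 K/W
R_outer film = 1/(h_o·2πr_oL) = 1/(4.25×2π×0.1454×2.69) = 0.09574 K/W
R_total = 0.5634 K/W
Q = ΔT/R_total = 331/0.5634

Q ≈ 587 W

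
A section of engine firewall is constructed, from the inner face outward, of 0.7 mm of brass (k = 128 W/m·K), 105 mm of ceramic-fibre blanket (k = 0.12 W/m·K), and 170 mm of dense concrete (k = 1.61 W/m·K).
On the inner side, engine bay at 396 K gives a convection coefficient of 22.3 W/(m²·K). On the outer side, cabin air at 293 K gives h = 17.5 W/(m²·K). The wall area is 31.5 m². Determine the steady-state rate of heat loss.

Q ≈ 3000 W

Series thermal resistances:
R_inner film = 1/(h_i·A) = 1/(22.3×31.5) = 0.001424 K/W
R_brass = L/(kA) = 0.0007/(128×31.5) = 1.736×10^-7 K/W
R_ceramic-fibre blanket = L/(kA) = 0.105/(0.12×31.5) = 0.02778 K/W
R_dense concrete = L/(kA) = 0.17/(1.61×31.5) = 0.003352 K/W
R_outer film = 1/(h_o·A) = 1/(17.5×31.5) = 0.001814 K/W
R_total = 0.03437 K/W
Q = ΔT / R_total = 103 / 0.03437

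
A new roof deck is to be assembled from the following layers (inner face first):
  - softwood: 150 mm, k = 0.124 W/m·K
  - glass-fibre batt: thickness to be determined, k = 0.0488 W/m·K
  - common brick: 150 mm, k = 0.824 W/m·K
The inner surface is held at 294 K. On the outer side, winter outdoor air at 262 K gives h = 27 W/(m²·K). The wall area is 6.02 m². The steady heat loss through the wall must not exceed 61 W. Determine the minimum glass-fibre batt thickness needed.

Treating each layer as a thermal resistance in series:
R_softwood = L/(kA) = 0.15/(0.124×6.02) = 0.2009 K/W
R_common brick = L/(kA) = 0.15/(0.824×6.02) = 0.03024 K/W
R_outer film = 1/(h_o·A) = 1/(27×6.02) = 0.006152 K/W
Sum of the known resistances R_other = 0.2373 K/W
Required total resistance R_tot = ΔT/Q_allow = 32/61 = 0.5246 K/W
R_glass-fibre batt = R_tot − R_other = 0.2873 K/W
L = R·k·A = 0.2873×0.0488×6.02

L ≈ 84.4 mm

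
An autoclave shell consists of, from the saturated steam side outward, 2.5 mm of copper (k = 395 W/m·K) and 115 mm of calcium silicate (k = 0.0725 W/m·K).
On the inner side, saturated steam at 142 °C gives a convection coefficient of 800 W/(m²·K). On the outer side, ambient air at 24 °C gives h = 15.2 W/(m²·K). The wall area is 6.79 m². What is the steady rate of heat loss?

Series thermal resistances:
R_inner film = 1/(h_i·A) = 1/(800×6.79) = 1.841×10^-4 K/W
R_copper = L/(kA) = 0.0025/(395×6.79) = 9.321×10^-7 K/W
R_calcium silicate = L/(kA) = 0.115/(0.0725×6.79) = 0.2336 K/W
R_outer film = 1/(h_o·A) = 1/(15.2×6.79) = 0.009689 K/W
R_total = 0.2435 K/W
Q = ΔT / R_total = 118 / 0.2435

Q ≈ 485 W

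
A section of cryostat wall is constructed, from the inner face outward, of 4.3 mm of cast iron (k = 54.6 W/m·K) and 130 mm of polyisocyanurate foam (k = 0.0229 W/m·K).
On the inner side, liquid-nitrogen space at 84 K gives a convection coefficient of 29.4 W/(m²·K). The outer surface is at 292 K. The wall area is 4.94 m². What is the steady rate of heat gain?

Thermal resistances in series:
R_inner film = 1/(h_i·A) = 1/(29.4×4.94) = 0.006885 K/W
R_cast iron = L/(kA) = 0.0043/(54.6×4.94) = 1.594×10^-5 K/W
R_polyisocyanurate foam = L/(kA) = 0.13/(0.0229×4.94) = 1.149 K/W
R_total = 1.156 K/W
Q = ΔT / R_total = 208 / 1.156

Q ≈ 180 W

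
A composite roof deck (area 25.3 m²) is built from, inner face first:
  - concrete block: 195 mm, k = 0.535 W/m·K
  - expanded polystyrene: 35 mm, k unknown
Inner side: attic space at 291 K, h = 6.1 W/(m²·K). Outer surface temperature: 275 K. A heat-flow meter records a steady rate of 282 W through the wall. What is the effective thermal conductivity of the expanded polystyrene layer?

k ≈ 0.0386 W/(m·K)

Series thermal resistances:
R_inner film = 1/(h_i·A) = 1/(6.1×25.3) = 0.00648 K/W
R_concrete block = L/(kA) = 0.195/(0.535×25.3) = 0.01441 K/W
Sum of known resistances R_other = 0.02089 K/W
Total R = ΔT/Q = 16/282 = 0.05674 K/W
R_expanded polystyrene = R_total − R_other = 0.03585 K/W
k = L/(R·A) = 0.035/(0.03585×25.3)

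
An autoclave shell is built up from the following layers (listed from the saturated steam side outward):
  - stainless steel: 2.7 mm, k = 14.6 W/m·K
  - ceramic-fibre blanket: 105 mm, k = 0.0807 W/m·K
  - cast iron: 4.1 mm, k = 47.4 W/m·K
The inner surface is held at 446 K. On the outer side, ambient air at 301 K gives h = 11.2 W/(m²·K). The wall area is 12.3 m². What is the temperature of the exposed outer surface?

T ≈ 310 K

Series thermal resistances:
R_stainless steel = L/(kA) = 0.0027/(14.6×12.3) = 1.504×10^-5 K/W
R_ceramic-fibre blanket = L/(kA) = 0.105/(0.0807×12.3) = 0.1058 K/W
R_cast iron = L/(kA) = 0.0041/(47.4×12.3) = 7.032×10^-6 K/W
R_outer film = 1/(h_o·A) = 1/(11.2×12.3) = 0.007259 K/W
R_total = 0.1131 K/W;  Q = ΔT/R_total = 145/0.1131 = 1282 W
T_interface = T_inner − Q·ΣR(inner→interface) = 446 − 1280×0.1058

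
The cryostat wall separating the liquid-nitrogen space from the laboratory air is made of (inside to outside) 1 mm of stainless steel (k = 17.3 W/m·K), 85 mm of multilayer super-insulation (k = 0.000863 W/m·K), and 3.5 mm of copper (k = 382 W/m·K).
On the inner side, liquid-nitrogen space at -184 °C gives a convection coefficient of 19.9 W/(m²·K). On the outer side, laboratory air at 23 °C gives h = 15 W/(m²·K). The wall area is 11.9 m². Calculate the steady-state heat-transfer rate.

Q ≈ 25 W

Thermal resistances in series:
R_inner film = 1/(h_i·A) = 1/(19.9×11.9) = 0.004223 K/W
R_stainless steel = L/(kA) = 0.001/(17.3×11.9) = 4.857×10^-6 K/W
R_multilayer super-insulation = L/(kA) = 0.085/(0.000863×11.9) = 8.277 K/W
R_copper = L/(kA) = 0.0035/(382×11.9) = 7.699×10^-7 K/W
R_outer film = 1/(h_o·A) = 1/(15×11.9) = 0.005602 K/W
R_total = 8.287 K/W
Q = ΔT / R_total = 207 / 8.287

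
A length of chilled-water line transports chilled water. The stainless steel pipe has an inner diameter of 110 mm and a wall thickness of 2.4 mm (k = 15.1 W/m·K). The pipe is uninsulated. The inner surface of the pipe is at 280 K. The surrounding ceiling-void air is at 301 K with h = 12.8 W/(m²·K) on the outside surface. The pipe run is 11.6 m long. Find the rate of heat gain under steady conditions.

Q ≈ 1120 W

Treating each annulus and film as a series resistance:
R_stainless steel pipe wall = ln(57.4/55)/(2π×15.1×11.6) = 3.881×10^-5 K/W
R_outer film = 1/(h_o·2πr_oL) = 1/(12.8×2π×0.0574×11.6) = 0.01867 K/W
R_total = 0.01871 K/W
Q = ΔT/R_total = 21/0.01871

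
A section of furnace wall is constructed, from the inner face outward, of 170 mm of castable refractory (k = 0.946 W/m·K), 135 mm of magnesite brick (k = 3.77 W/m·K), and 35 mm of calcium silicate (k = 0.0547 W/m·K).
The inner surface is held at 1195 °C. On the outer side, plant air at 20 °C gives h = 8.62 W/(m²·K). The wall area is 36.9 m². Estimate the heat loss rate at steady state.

Q ≈ 44600 W

Thermal resistances in series:
R_castable refractory = L/(kA) = 0.17/(0.946×36.9) = 0.00487 K/W
R_magnesite brick = L/(kA) = 0.135/(3.77×36.9) = 9.704×10^-4 K/W
R_calcium silicate = L/(kA) = 0.035/(0.0547×36.9) = 0.01734 K/W
R_outer film = 1/(h_o·A) = 1/(8.62×36.9) = 0.003144 K/W
R_total = 0.02632 K/W
Q = ΔT / R_total = 1175 / 0.02632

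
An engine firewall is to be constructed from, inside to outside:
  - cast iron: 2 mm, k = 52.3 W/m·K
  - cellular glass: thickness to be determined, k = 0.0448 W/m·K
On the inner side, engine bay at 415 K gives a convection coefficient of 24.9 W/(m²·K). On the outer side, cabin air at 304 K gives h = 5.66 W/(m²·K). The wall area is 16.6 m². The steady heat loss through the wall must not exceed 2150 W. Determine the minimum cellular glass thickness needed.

Using the resistance-network approach (series):
R_inner film = 1/(h_i·A) = 1/(24.9×16.6) = 0.002419 K/W
R_cast iron = L/(kA) = 0.002/(52.3×16.6) = 2.304×10^-6 K/W
R_outer film = 1/(h_o·A) = 1/(5.66×16.6) = 0.01064 K/W
Sum of the known resistances R_other = 0.01306 K/W
Required total resistance R_tot = ΔT/Q_allow = 111/2150 = 0.05163 K/W
R_cellular glass = R_tot − R_other = 0.03856 K/W
L = R·k·A = 0.03856×0.0448×16.6

L ≈ 28.7 mm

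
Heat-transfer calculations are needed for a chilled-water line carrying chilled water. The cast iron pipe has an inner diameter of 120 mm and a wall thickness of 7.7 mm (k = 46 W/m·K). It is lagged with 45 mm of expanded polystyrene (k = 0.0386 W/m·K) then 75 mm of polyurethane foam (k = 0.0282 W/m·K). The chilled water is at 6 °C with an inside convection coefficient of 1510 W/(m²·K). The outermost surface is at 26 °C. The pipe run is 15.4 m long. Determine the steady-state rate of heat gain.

Q ≈ 61.8 W

Radial resistances (cylindrical: R_cond = ln(r_o/r_i)/(2πkL), R_conv = 1/(h·2πrL)):
R_inner film = 1/(h_i·2πr₁L) = 1/(1510×2π×0.06×15.4) = 1.141×10^-4 K/W
R_cast iron pipe wall = ln(67.7/60)/(2π×46×15.4) = 2.713×10^-5 K/W
R_expanded polystyrene = ln(112.7/67.7)/(2π×0.0386×15.4) = 0.1365 K/W
R_polyurethane foam = ln(187.7/112.7)/(2π×0.0282×15.4) = 0.1869 K/W
R_total = 0.3235 K/W
Q = ΔT/R_total = 20/0.3235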